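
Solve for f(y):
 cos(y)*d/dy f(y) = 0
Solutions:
 f(y) = C1


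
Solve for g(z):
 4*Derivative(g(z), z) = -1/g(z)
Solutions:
 g(z) = -sqrt(C1 - 2*z)/2
 g(z) = sqrt(C1 - 2*z)/2


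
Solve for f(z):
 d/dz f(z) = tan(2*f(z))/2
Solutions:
 f(z) = -asin(C1*exp(z))/2 + pi/2
 f(z) = asin(C1*exp(z))/2


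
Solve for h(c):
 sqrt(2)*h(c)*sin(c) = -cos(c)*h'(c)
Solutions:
 h(c) = C1*cos(c)^(sqrt(2))


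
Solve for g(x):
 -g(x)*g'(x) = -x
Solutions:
 g(x) = -sqrt(C1 + x^2)
 g(x) = sqrt(C1 + x^2)


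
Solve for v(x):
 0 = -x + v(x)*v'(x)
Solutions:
 v(x) = -sqrt(C1 + x^2)
 v(x) = sqrt(C1 + x^2)


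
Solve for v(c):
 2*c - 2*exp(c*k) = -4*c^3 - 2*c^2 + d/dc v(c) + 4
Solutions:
 v(c) = C1 + c^4 + 2*c^3/3 + c^2 - 4*c - 2*exp(c*k)/k


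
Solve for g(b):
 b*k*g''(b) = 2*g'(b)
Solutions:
 g(b) = C1 + b^(((re(k) + 2)*re(k) + im(k)^2)/(re(k)^2 + im(k)^2))*(C2*sin(2*log(b)*Abs(im(k))/(re(k)^2 + im(k)^2)) + C3*cos(2*log(b)*im(k)/(re(k)^2 + im(k)^2)))


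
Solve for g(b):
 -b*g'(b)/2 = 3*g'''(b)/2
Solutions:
 g(b) = C1 + Integral(C2*airyai(-3^(2/3)*b/3) + C3*airybi(-3^(2/3)*b/3), b)


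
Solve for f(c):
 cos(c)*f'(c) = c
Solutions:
 f(c) = C1 + Integral(c/cos(c), c)


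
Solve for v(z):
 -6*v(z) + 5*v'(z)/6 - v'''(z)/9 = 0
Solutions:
 v(z) = C1*exp(z*(5/(sqrt(11414)/4 + 27)^(1/3) + 2*(sqrt(11414)/4 + 27)^(1/3))/4)*sin(sqrt(3)*z*(-2*(27*sqrt(11414)/4 + 729)^(1/3) + 45/(27*sqrt(11414)/4 + 729)^(1/3))/12) + C2*exp(z*(5/(sqrt(11414)/4 + 27)^(1/3) + 2*(sqrt(11414)/4 + 27)^(1/3))/4)*cos(sqrt(3)*z*(-2*(27*sqrt(11414)/4 + 729)^(1/3) + 45/(27*sqrt(11414)/4 + 729)^(1/3))/12) + C3*exp(-z*(5/(2*(sqrt(11414)/4 + 27)^(1/3)) + (sqrt(11414)/4 + 27)^(1/3)))


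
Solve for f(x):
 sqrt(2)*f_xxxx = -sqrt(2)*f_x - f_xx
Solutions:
 f(x) = C1 + C2*exp(3^(1/3)*x*(-2^(5/6)*3^(1/3)/(9 + sqrt(3)*sqrt(sqrt(2) + 27))^(1/3) + 2^(2/3)*(9 + sqrt(3)*sqrt(sqrt(2) + 27))^(1/3))/12)*sin(3^(1/6)*x*(3*2^(5/6)/(9 + sqrt(3)*sqrt(sqrt(2) + 27))^(1/3) + 6^(2/3)*(9 + sqrt(3)*sqrt(sqrt(2) + 27))^(1/3))/12) + C3*exp(3^(1/3)*x*(-2^(5/6)*3^(1/3)/(9 + sqrt(3)*sqrt(sqrt(2) + 27))^(1/3) + 2^(2/3)*(9 + sqrt(3)*sqrt(sqrt(2) + 27))^(1/3))/12)*cos(3^(1/6)*x*(3*2^(5/6)/(9 + sqrt(3)*sqrt(sqrt(2) + 27))^(1/3) + 6^(2/3)*(9 + sqrt(3)*sqrt(sqrt(2) + 27))^(1/3))/12) + C4*exp(-3^(1/3)*x*(-2^(5/6)*3^(1/3)/(9 + sqrt(3)*sqrt(sqrt(2) + 27))^(1/3) + 2^(2/3)*(9 + sqrt(3)*sqrt(sqrt(2) + 27))^(1/3))/6)


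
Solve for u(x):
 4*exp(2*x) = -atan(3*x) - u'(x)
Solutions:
 u(x) = C1 - x*atan(3*x) - 2*exp(2*x) + log(9*x^2 + 1)/6


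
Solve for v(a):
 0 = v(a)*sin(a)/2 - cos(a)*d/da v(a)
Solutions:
 v(a) = C1/sqrt(cos(a))


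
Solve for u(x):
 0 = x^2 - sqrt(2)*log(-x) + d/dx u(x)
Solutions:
 u(x) = C1 - x^3/3 + sqrt(2)*x*log(-x) - sqrt(2)*x


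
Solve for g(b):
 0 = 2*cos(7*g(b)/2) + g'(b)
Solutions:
 g(b) = -2*asin((C1 + exp(14*b))/(C1 - exp(14*b)))/7 + 2*pi/7
 g(b) = 2*asin((C1 + exp(14*b))/(C1 - exp(14*b)))/7


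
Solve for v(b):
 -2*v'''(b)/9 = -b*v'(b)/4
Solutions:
 v(b) = C1 + Integral(C2*airyai(3^(2/3)*b/2) + C3*airybi(3^(2/3)*b/2), b)


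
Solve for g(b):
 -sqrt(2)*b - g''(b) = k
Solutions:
 g(b) = C1 + C2*b - sqrt(2)*b^3/6 - b^2*k/2


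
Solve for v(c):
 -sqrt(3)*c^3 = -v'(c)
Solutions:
 v(c) = C1 + sqrt(3)*c^4/4


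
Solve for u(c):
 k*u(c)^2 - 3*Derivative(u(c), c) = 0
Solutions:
 u(c) = -3/(C1 + c*k)


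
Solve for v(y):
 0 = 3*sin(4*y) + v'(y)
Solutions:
 v(y) = C1 + 3*cos(4*y)/4


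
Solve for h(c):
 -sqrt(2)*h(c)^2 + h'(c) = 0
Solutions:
 h(c) = -1/(C1 + sqrt(2)*c)


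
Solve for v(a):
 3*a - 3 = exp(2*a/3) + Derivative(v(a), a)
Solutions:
 v(a) = C1 + 3*a^2/2 - 3*a - 3*exp(2*a/3)/2


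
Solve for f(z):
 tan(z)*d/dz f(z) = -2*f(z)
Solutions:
 f(z) = C1/sin(z)^2


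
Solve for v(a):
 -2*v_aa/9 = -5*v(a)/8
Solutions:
 v(a) = C1*exp(-3*sqrt(5)*a/4) + C2*exp(3*sqrt(5)*a/4)


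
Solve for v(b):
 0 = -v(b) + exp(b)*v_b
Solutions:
 v(b) = C1*exp(-exp(-b))


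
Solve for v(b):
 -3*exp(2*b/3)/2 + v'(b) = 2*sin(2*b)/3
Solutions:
 v(b) = C1 + 9*exp(2*b/3)/4 - cos(2*b)/3


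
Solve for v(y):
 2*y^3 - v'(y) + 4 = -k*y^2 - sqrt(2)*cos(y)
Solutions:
 v(y) = C1 + k*y^3/3 + y^4/2 + 4*y + sqrt(2)*sin(y)


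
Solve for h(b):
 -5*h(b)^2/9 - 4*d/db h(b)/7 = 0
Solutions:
 h(b) = 36/(C1 + 35*b)


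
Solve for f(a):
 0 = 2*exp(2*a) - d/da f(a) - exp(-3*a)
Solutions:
 f(a) = C1 + exp(2*a) + exp(-3*a)/3


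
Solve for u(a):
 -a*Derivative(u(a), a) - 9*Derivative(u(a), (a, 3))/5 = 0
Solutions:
 u(a) = C1 + Integral(C2*airyai(-15^(1/3)*a/3) + C3*airybi(-15^(1/3)*a/3), a)


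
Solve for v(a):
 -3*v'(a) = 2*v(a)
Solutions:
 v(a) = C1*exp(-2*a/3)


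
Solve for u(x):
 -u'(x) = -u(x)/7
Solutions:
 u(x) = C1*exp(x/7)


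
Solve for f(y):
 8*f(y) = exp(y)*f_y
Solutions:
 f(y) = C1*exp(-8*exp(-y))


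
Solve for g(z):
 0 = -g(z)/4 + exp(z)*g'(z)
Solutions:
 g(z) = C1*exp(-exp(-z)/4)


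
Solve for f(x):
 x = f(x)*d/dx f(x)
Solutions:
 f(x) = -sqrt(C1 + x^2)
 f(x) = sqrt(C1 + x^2)


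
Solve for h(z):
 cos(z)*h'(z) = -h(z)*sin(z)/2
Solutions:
 h(z) = C1*sqrt(cos(z))


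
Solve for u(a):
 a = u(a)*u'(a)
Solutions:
 u(a) = -sqrt(C1 + a^2)
 u(a) = sqrt(C1 + a^2)


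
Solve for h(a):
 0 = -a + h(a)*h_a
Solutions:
 h(a) = -sqrt(C1 + a^2)
 h(a) = sqrt(C1 + a^2)


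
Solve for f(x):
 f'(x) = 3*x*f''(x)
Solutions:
 f(x) = C1 + C2*x^(4/3)


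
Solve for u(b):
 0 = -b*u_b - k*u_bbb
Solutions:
 u(b) = C1 + Integral(C2*airyai(b*(-1/k)^(1/3)) + C3*airybi(b*(-1/k)^(1/3)), b)


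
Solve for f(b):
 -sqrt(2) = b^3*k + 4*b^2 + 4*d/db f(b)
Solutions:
 f(b) = C1 - b^4*k/16 - b^3/3 - sqrt(2)*b/4


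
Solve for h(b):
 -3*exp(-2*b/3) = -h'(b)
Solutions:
 h(b) = C1 - 9*exp(-2*b/3)/2


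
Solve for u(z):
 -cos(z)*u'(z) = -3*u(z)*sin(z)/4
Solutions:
 u(z) = C1/cos(z)^(3/4)


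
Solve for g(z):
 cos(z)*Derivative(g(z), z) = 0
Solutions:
 g(z) = C1


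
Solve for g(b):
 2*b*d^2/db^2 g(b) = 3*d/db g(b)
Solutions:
 g(b) = C1 + C2*b^(5/2)


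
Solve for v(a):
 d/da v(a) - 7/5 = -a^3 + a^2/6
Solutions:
 v(a) = C1 - a^4/4 + a^3/18 + 7*a/5


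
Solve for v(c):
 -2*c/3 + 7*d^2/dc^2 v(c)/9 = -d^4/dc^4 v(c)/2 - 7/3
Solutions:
 v(c) = C1 + C2*c + C3*sin(sqrt(14)*c/3) + C4*cos(sqrt(14)*c/3) + c^3/7 - 3*c^2/2


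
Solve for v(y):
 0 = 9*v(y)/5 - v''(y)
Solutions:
 v(y) = C1*exp(-3*sqrt(5)*y/5) + C2*exp(3*sqrt(5)*y/5)


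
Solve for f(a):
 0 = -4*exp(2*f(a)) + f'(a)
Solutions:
 f(a) = log(-sqrt(-1/(C1 + 4*a))) - log(2)/2
 f(a) = log(-1/(C1 + 4*a))/2 - log(2)/2


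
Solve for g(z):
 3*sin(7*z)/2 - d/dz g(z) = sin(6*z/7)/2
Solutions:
 g(z) = C1 + 7*cos(6*z/7)/12 - 3*cos(7*z)/14


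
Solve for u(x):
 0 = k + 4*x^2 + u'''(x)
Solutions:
 u(x) = C1 + C2*x + C3*x^2 - k*x^3/6 - x^5/15


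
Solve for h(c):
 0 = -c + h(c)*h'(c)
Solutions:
 h(c) = -sqrt(C1 + c^2)
 h(c) = sqrt(C1 + c^2)


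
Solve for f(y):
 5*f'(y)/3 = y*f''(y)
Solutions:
 f(y) = C1 + C2*y^(8/3)


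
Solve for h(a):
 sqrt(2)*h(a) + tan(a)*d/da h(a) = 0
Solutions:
 h(a) = C1/sin(a)^(sqrt(2))


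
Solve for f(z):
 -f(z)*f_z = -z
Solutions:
 f(z) = -sqrt(C1 + z^2)
 f(z) = sqrt(C1 + z^2)


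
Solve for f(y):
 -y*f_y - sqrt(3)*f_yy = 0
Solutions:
 f(y) = C1 + C2*erf(sqrt(2)*3^(3/4)*y/6)


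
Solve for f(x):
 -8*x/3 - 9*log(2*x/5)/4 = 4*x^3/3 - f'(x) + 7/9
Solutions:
 f(x) = C1 + x^4/3 + 4*x^2/3 + 9*x*log(x)/4 - 9*x*log(5)/4 - 53*x/36 + 9*x*log(2)/4


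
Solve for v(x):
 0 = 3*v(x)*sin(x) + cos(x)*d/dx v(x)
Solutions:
 v(x) = C1*cos(x)^3


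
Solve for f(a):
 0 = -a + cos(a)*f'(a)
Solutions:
 f(a) = C1 + Integral(a/cos(a), a)


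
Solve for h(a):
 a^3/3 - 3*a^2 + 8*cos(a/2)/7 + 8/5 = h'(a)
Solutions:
 h(a) = C1 + a^4/12 - a^3 + 8*a/5 + 16*sin(a/2)/7


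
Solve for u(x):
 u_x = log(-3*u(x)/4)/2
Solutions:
 -2*Integral(1/(log(-_y) - 2*log(2) + log(3)), (_y, u(x))) = C1 - x


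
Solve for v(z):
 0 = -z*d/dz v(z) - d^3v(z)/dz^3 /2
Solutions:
 v(z) = C1 + Integral(C2*airyai(-2^(1/3)*z) + C3*airybi(-2^(1/3)*z), z)


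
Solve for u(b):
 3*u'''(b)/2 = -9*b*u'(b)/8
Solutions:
 u(b) = C1 + Integral(C2*airyai(-6^(1/3)*b/2) + C3*airybi(-6^(1/3)*b/2), b)


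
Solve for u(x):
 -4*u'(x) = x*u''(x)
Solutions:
 u(x) = C1 + C2/x^3


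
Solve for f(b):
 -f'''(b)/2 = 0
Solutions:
 f(b) = C1 + C2*b + C3*b^2


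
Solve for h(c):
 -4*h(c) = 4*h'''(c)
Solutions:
 h(c) = C3*exp(-c) + (C1*sin(sqrt(3)*c/2) + C2*cos(sqrt(3)*c/2))*exp(c/2)


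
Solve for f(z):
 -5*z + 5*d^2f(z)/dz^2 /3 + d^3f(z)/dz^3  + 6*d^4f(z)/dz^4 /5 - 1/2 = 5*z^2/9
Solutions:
 f(z) = C1 + C2*z + z^4/36 + 13*z^3/30 - 87*z^2/100 + (C3*sin(5*sqrt(7)*z/12) + C4*cos(5*sqrt(7)*z/12))*exp(-5*z/12)


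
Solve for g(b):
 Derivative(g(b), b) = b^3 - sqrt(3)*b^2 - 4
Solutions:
 g(b) = C1 + b^4/4 - sqrt(3)*b^3/3 - 4*b


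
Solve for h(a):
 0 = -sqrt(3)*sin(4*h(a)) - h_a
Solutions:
 h(a) = -acos((-C1 - exp(8*sqrt(3)*a))/(C1 - exp(8*sqrt(3)*a)))/4 + pi/2
 h(a) = acos((-C1 - exp(8*sqrt(3)*a))/(C1 - exp(8*sqrt(3)*a)))/4


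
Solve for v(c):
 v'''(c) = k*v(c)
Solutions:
 v(c) = C1*exp(c*k^(1/3)) + C2*exp(c*k^(1/3)*(-1 + sqrt(3)*I)/2) + C3*exp(-c*k^(1/3)*(1 + sqrt(3)*I)/2)


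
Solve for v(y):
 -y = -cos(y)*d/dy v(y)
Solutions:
 v(y) = C1 + Integral(y/cos(y), y)


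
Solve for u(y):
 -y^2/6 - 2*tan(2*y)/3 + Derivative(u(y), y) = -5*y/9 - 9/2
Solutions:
 u(y) = C1 + y^3/18 - 5*y^2/18 - 9*y/2 - log(cos(2*y))/3


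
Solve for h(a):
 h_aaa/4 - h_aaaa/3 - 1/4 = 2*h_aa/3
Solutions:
 h(a) = C1 + C2*a - 3*a^2/16 + (C3*sin(sqrt(119)*a/8) + C4*cos(sqrt(119)*a/8))*exp(3*a/8)


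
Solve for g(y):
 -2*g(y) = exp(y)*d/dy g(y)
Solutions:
 g(y) = C1*exp(2*exp(-y))


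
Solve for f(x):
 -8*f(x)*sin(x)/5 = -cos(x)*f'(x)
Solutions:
 f(x) = C1/cos(x)^(8/5)


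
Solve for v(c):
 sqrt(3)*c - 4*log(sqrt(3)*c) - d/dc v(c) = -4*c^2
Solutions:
 v(c) = C1 + 4*c^3/3 + sqrt(3)*c^2/2 - 4*c*log(c) - c*log(9) + 4*c


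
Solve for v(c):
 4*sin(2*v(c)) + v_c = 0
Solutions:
 v(c) = pi - acos((-C1 - exp(16*c))/(C1 - exp(16*c)))/2
 v(c) = acos((-C1 - exp(16*c))/(C1 - exp(16*c)))/2


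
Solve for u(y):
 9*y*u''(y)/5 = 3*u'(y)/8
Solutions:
 u(y) = C1 + C2*y^(29/24)


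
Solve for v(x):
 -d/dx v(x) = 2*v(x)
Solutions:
 v(x) = C1*exp(-2*x)


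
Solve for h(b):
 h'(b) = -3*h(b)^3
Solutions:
 h(b) = -sqrt(2)*sqrt(-1/(C1 - 3*b))/2
 h(b) = sqrt(2)*sqrt(-1/(C1 - 3*b))/2


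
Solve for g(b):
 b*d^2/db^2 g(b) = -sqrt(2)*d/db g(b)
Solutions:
 g(b) = C1 + C2*b^(1 - sqrt(2))


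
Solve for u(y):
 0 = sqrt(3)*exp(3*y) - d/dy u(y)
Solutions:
 u(y) = C1 + sqrt(3)*exp(3*y)/3


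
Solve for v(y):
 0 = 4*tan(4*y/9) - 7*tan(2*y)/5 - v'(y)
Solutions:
 v(y) = C1 - 9*log(cos(4*y/9)) + 7*log(cos(2*y))/10


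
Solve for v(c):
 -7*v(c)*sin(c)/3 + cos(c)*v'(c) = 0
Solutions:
 v(c) = C1/cos(c)^(7/3)


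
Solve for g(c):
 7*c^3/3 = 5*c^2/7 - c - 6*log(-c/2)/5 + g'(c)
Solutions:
 g(c) = C1 + 7*c^4/12 - 5*c^3/21 + c^2/2 + 6*c*log(-c)/5 + 6*c*(-1 - log(2))/5


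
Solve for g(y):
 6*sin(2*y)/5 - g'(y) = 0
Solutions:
 g(y) = C1 - 3*cos(2*y)/5


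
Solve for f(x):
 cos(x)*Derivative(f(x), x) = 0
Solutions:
 f(x) = C1


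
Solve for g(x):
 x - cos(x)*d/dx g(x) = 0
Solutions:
 g(x) = C1 + Integral(x/cos(x), x)


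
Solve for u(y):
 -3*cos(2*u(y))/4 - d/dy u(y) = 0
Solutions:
 u(y) = -asin((C1 + exp(3*y))/(C1 - exp(3*y)))/2 + pi/2
 u(y) = asin((C1 + exp(3*y))/(C1 - exp(3*y)))/2


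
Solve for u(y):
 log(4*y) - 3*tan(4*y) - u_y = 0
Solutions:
 u(y) = C1 + y*log(y) - y + 2*y*log(2) + 3*log(cos(4*y))/4


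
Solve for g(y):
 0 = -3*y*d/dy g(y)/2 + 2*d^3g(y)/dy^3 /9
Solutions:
 g(y) = C1 + Integral(C2*airyai(3*2^(1/3)*y/2) + C3*airybi(3*2^(1/3)*y/2), y)


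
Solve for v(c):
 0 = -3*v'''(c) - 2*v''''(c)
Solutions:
 v(c) = C1 + C2*c + C3*c^2 + C4*exp(-3*c/2)


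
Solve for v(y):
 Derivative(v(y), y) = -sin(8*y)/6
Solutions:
 v(y) = C1 + cos(8*y)/48


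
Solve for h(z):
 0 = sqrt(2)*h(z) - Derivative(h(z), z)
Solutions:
 h(z) = C1*exp(sqrt(2)*z)


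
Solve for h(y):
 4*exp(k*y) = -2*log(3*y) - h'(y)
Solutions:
 h(y) = C1 - 2*y*log(y) + 2*y*(1 - log(3)) + Piecewise((-4*exp(k*y)/k, Ne(k, 0)), (-4*y, True))


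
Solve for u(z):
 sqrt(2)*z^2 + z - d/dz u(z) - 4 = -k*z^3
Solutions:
 u(z) = C1 + k*z^4/4 + sqrt(2)*z^3/3 + z^2/2 - 4*z


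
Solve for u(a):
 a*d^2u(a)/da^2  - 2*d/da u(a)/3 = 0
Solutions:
 u(a) = C1 + C2*a^(5/3)


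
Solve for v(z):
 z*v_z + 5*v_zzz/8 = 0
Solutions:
 v(z) = C1 + Integral(C2*airyai(-2*5^(2/3)*z/5) + C3*airybi(-2*5^(2/3)*z/5), z)


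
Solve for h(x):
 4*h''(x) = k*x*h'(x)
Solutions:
 h(x) = Piecewise((-sqrt(2)*sqrt(pi)*C1*erf(sqrt(2)*x*sqrt(-k)/4)/sqrt(-k) - C2, (k > 0) | (k < 0)), (-C1*x - C2, True))


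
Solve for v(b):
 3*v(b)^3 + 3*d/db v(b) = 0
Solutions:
 v(b) = -sqrt(2)*sqrt(-1/(C1 - b))/2
 v(b) = sqrt(2)*sqrt(-1/(C1 - b))/2


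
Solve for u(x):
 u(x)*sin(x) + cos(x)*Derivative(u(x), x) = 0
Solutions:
 u(x) = C1*cos(x)


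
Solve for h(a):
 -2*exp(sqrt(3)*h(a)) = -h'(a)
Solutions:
 h(a) = sqrt(3)*(2*log(-1/(C1 + 2*a)) - log(3))/6


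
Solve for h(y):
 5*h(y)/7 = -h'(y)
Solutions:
 h(y) = C1*exp(-5*y/7)


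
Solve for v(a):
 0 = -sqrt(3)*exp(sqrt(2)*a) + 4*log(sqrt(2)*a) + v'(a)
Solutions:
 v(a) = C1 - 4*a*log(a) + 2*a*(2 - log(2)) + sqrt(6)*exp(sqrt(2)*a)/2


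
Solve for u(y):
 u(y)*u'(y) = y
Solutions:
 u(y) = -sqrt(C1 + y^2)
 u(y) = sqrt(C1 + y^2)


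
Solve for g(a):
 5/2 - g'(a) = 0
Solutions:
 g(a) = C1 + 5*a/2


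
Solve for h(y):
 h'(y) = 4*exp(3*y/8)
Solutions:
 h(y) = C1 + 32*exp(3*y/8)/3


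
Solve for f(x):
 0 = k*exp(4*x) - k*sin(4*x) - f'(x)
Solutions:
 f(x) = C1 + k*exp(4*x)/4 + k*cos(4*x)/4


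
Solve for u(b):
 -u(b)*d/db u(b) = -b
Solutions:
 u(b) = -sqrt(C1 + b^2)
 u(b) = sqrt(C1 + b^2)


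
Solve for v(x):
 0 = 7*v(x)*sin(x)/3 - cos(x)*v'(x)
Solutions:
 v(x) = C1/cos(x)^(7/3)


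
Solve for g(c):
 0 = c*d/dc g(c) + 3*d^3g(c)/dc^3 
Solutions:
 g(c) = C1 + Integral(C2*airyai(-3^(2/3)*c/3) + C3*airybi(-3^(2/3)*c/3), c)


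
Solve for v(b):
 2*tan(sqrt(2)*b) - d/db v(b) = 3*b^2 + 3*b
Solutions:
 v(b) = C1 - b^3 - 3*b^2/2 - sqrt(2)*log(cos(sqrt(2)*b))


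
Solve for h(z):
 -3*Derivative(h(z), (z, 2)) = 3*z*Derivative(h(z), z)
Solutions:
 h(z) = C1 + C2*erf(sqrt(2)*z/2)


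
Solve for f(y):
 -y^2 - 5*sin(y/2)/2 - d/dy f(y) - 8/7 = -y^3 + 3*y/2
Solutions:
 f(y) = C1 + y^4/4 - y^3/3 - 3*y^2/4 - 8*y/7 + 5*cos(y/2)


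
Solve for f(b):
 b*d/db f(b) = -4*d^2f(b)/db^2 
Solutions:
 f(b) = C1 + C2*erf(sqrt(2)*b/4)


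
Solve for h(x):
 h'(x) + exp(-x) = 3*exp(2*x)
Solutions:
 h(x) = C1 + 3*exp(2*x)/2 + exp(-x)


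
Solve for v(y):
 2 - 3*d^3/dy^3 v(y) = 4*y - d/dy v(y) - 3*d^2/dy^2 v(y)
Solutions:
 v(y) = C1 + C2*exp(y*(3 - sqrt(21))/6) + C3*exp(y*(3 + sqrt(21))/6) + 2*y^2 - 14*y


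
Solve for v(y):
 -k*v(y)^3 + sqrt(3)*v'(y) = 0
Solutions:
 v(y) = -sqrt(6)*sqrt(-1/(C1 + sqrt(3)*k*y))/2
 v(y) = sqrt(6)*sqrt(-1/(C1 + sqrt(3)*k*y))/2


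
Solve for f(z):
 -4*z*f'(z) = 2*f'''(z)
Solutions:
 f(z) = C1 + Integral(C2*airyai(-2^(1/3)*z) + C3*airybi(-2^(1/3)*z), z)


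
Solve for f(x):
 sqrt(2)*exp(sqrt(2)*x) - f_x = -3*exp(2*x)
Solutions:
 f(x) = C1 + 3*exp(2*x)/2 + exp(sqrt(2)*x)


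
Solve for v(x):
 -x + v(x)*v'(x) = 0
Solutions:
 v(x) = -sqrt(C1 + x^2)
 v(x) = sqrt(C1 + x^2)


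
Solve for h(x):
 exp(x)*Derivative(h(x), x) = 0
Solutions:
 h(x) = C1


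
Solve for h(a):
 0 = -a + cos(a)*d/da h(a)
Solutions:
 h(a) = C1 + Integral(a/cos(a), a)


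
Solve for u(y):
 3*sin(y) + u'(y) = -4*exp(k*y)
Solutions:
 u(y) = C1 + 3*cos(y) - 4*exp(k*y)/k


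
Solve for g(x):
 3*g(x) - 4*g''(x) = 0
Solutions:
 g(x) = C1*exp(-sqrt(3)*x/2) + C2*exp(sqrt(3)*x/2)


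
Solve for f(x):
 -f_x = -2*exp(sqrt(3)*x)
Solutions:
 f(x) = C1 + 2*sqrt(3)*exp(sqrt(3)*x)/3


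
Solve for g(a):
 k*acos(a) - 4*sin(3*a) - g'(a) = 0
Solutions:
 g(a) = C1 + k*(a*acos(a) - sqrt(1 - a^2)) + 4*cos(3*a)/3


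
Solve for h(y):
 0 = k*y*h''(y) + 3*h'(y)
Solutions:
 h(y) = C1 + y^(((re(k) - 3)*re(k) + im(k)^2)/(re(k)^2 + im(k)^2))*(C2*sin(3*log(y)*Abs(im(k))/(re(k)^2 + im(k)^2)) + C3*cos(3*log(y)*im(k)/(re(k)^2 + im(k)^2)))


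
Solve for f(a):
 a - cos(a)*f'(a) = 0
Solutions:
 f(a) = C1 + Integral(a/cos(a), a)


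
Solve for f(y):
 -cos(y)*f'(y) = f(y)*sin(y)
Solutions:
 f(y) = C1*cos(y)


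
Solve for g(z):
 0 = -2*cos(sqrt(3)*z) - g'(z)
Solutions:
 g(z) = C1 - 2*sqrt(3)*sin(sqrt(3)*z)/3


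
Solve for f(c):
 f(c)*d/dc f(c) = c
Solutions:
 f(c) = -sqrt(C1 + c^2)
 f(c) = sqrt(C1 + c^2)


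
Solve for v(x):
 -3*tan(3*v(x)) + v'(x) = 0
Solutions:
 v(x) = -asin(C1*exp(9*x))/3 + pi/3
 v(x) = asin(C1*exp(9*x))/3


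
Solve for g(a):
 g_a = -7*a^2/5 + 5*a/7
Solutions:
 g(a) = C1 - 7*a^3/15 + 5*a^2/14


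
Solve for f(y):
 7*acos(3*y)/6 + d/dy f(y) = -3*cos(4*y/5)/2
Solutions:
 f(y) = C1 - 7*y*acos(3*y)/6 + 7*sqrt(1 - 9*y^2)/18 - 15*sin(4*y/5)/8


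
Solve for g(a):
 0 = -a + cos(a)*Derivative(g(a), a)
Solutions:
 g(a) = C1 + Integral(a/cos(a), a)


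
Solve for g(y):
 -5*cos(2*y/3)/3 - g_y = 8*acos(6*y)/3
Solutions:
 g(y) = C1 - 8*y*acos(6*y)/3 + 4*sqrt(1 - 36*y^2)/9 - 5*sin(2*y/3)/2


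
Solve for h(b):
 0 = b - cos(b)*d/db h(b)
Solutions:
 h(b) = C1 + Integral(b/cos(b), b)


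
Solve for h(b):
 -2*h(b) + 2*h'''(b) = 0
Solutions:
 h(b) = C3*exp(b) + (C1*sin(sqrt(3)*b/2) + C2*cos(sqrt(3)*b/2))*exp(-b/2)


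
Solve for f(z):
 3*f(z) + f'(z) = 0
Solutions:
 f(z) = C1*exp(-3*z)


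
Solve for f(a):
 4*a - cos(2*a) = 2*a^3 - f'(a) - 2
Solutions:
 f(a) = C1 + a^4/2 - 2*a^2 - 2*a + sin(2*a)/2


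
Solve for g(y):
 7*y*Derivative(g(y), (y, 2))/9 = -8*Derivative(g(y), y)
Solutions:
 g(y) = C1 + C2/y^(65/7)


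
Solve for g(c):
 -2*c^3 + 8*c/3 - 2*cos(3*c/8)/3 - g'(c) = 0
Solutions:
 g(c) = C1 - c^4/2 + 4*c^2/3 - 16*sin(3*c/8)/9


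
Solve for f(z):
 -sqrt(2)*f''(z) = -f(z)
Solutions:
 f(z) = C1*exp(-2^(3/4)*z/2) + C2*exp(2^(3/4)*z/2)


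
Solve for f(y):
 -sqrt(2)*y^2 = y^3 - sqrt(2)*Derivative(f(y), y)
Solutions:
 f(y) = C1 + sqrt(2)*y^4/8 + y^3/3


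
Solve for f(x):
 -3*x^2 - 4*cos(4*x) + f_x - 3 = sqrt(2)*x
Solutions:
 f(x) = C1 + x^3 + sqrt(2)*x^2/2 + 3*x + sin(4*x)


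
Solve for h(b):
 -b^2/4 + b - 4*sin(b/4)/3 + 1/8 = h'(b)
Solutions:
 h(b) = C1 - b^3/12 + b^2/2 + b/8 + 16*cos(b/4)/3


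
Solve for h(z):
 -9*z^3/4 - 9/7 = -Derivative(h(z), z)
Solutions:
 h(z) = C1 + 9*z^4/16 + 9*z/7


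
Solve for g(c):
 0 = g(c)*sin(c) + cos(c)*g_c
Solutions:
 g(c) = C1*cos(c)


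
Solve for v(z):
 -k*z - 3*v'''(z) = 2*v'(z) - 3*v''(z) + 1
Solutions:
 v(z) = C1 - k*z^2/4 - 3*k*z/4 - z/2 + (C2*sin(sqrt(15)*z/6) + C3*cos(sqrt(15)*z/6))*exp(z/2)


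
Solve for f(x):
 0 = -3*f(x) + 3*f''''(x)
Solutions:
 f(x) = C1*exp(-x) + C2*exp(x) + C3*sin(x) + C4*cos(x)


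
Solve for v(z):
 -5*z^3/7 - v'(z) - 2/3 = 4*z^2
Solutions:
 v(z) = C1 - 5*z^4/28 - 4*z^3/3 - 2*z/3


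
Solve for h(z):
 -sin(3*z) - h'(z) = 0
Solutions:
 h(z) = C1 + cos(3*z)/3


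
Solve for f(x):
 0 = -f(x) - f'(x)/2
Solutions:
 f(x) = C1*exp(-2*x)


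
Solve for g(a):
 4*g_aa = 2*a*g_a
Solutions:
 g(a) = C1 + C2*erfi(a/2)


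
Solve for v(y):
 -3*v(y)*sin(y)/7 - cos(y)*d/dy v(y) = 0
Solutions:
 v(y) = C1*cos(y)^(3/7)


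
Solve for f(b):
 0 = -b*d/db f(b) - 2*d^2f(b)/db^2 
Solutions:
 f(b) = C1 + C2*erf(b/2)


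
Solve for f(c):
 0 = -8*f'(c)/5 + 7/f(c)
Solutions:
 f(c) = -sqrt(C1 + 35*c)/2
 f(c) = sqrt(C1 + 35*c)/2


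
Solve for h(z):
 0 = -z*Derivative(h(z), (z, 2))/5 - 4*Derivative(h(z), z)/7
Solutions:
 h(z) = C1 + C2/z^(13/7)


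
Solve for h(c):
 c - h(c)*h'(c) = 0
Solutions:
 h(c) = -sqrt(C1 + c^2)
 h(c) = sqrt(C1 + c^2)


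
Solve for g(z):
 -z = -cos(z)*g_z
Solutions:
 g(z) = C1 + Integral(z/cos(z), z)


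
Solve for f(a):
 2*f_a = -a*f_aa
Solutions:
 f(a) = C1 + C2/a


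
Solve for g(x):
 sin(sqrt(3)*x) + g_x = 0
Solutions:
 g(x) = C1 + sqrt(3)*cos(sqrt(3)*x)/3


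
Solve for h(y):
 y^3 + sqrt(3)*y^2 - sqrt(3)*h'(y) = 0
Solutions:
 h(y) = C1 + sqrt(3)*y^4/12 + y^3/3


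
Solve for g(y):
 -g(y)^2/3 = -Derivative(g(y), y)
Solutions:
 g(y) = -3/(C1 + y)


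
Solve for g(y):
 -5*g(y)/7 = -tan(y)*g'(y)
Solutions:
 g(y) = C1*sin(y)^(5/7)


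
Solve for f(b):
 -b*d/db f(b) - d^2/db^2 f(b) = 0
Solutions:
 f(b) = C1 + C2*erf(sqrt(2)*b/2)


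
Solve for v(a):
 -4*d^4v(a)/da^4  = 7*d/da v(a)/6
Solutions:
 v(a) = C1 + C4*exp(-3^(2/3)*7^(1/3)*a/6) + (C2*sin(3^(1/6)*7^(1/3)*a/4) + C3*cos(3^(1/6)*7^(1/3)*a/4))*exp(3^(2/3)*7^(1/3)*a/12)


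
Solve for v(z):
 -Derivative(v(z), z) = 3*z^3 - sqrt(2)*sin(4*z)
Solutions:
 v(z) = C1 - 3*z^4/4 - sqrt(2)*cos(4*z)/4


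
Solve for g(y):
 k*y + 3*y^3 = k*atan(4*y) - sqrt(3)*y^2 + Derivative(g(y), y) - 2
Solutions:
 g(y) = C1 + k*y^2/2 - k*(y*atan(4*y) - log(16*y^2 + 1)/8) + 3*y^4/4 + sqrt(3)*y^3/3 + 2*y


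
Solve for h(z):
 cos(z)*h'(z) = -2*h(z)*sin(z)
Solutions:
 h(z) = C1*cos(z)^2


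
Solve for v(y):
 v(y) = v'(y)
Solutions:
 v(y) = C1*exp(y)


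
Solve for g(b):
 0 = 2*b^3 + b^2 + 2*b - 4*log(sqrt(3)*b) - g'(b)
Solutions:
 g(b) = C1 + b^4/2 + b^3/3 + b^2 - 4*b*log(b) - b*log(9) + 4*b


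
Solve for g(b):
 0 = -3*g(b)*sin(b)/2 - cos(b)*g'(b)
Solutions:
 g(b) = C1*cos(b)^(3/2)


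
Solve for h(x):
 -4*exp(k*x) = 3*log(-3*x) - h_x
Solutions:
 h(x) = C1 + 3*x*log(-x) + 3*x*(-1 + log(3)) + Piecewise((4*exp(k*x)/k, Ne(k, 0)), (4*x, True))


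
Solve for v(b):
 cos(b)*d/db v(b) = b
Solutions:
 v(b) = C1 + Integral(b/cos(b), b)


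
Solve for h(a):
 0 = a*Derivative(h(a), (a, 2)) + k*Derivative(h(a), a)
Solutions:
 h(a) = C1 + a^(1 - re(k))*(C2*sin(log(a)*Abs(im(k))) + C3*cos(log(a)*im(k)))


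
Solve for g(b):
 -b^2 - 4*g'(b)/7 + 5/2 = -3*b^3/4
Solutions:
 g(b) = C1 + 21*b^4/64 - 7*b^3/12 + 35*b/8


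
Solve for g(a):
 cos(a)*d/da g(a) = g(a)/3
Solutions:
 g(a) = C1*(sin(a) + 1)^(1/6)/(sin(a) - 1)^(1/6)


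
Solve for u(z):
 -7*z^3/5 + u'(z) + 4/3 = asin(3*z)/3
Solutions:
 u(z) = C1 + 7*z^4/20 + z*asin(3*z)/3 - 4*z/3 + sqrt(1 - 9*z^2)/9


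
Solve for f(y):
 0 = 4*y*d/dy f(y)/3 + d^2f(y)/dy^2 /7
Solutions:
 f(y) = C1 + C2*erf(sqrt(42)*y/3)


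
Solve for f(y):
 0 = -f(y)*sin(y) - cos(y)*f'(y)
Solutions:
 f(y) = C1*cos(y)


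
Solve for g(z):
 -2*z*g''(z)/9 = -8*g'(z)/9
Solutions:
 g(z) = C1 + C2*z^5


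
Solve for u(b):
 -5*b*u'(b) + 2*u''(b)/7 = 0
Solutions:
 u(b) = C1 + C2*erfi(sqrt(35)*b/2)


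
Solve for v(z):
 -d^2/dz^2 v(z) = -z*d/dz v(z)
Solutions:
 v(z) = C1 + C2*erfi(sqrt(2)*z/2)


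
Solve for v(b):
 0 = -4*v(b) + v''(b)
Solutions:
 v(b) = C1*exp(-2*b) + C2*exp(2*b)


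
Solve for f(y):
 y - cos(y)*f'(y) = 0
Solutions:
 f(y) = C1 + Integral(y/cos(y), y)


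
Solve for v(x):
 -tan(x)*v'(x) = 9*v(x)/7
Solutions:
 v(x) = C1/sin(x)^(9/7)


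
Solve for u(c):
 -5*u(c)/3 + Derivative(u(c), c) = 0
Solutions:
 u(c) = C1*exp(5*c/3)


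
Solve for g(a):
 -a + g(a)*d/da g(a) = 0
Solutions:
 g(a) = -sqrt(C1 + a^2)
 g(a) = sqrt(C1 + a^2)


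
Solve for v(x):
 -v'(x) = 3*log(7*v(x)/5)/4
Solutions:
 -4*Integral(1/(-log(_y) - log(7) + log(5)), (_y, v(x)))/3 = C1 - x


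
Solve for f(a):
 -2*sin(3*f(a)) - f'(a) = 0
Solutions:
 f(a) = -acos((-C1 - exp(12*a))/(C1 - exp(12*a)))/3 + 2*pi/3
 f(a) = acos((-C1 - exp(12*a))/(C1 - exp(12*a)))/3


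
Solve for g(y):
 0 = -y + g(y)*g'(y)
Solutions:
 g(y) = -sqrt(C1 + y^2)
 g(y) = sqrt(C1 + y^2)


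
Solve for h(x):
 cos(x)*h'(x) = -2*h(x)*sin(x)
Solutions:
 h(x) = C1*cos(x)^2


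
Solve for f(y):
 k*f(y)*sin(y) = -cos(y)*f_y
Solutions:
 f(y) = C1*exp(k*log(cos(y)))


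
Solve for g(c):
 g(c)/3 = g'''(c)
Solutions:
 g(c) = C3*exp(3^(2/3)*c/3) + (C1*sin(3^(1/6)*c/2) + C2*cos(3^(1/6)*c/2))*exp(-3^(2/3)*c/6)


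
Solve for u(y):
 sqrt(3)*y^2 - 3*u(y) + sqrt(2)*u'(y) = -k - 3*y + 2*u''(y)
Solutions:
 u(y) = k/3 + sqrt(3)*y^2/3 + 2*sqrt(6)*y/9 + y + (C1*sin(sqrt(22)*y/4) + C2*cos(sqrt(22)*y/4))*exp(sqrt(2)*y/4) - 8*sqrt(3)/27 + sqrt(2)/3


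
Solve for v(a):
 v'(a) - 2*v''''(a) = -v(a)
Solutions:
 v(a) = C1*exp(a*(-4 - 4*2^(2/3)/(13 + 3*sqrt(33))^(1/3) + 2^(1/3)*(13 + 3*sqrt(33))^(1/3))/12)*sin(2^(1/3)*sqrt(3)*a*(4*2^(1/3)/(13 + 3*sqrt(33))^(1/3) + (13 + 3*sqrt(33))^(1/3))/12) + C2*exp(a*(-4 - 4*2^(2/3)/(13 + 3*sqrt(33))^(1/3) + 2^(1/3)*(13 + 3*sqrt(33))^(1/3))/12)*cos(2^(1/3)*sqrt(3)*a*(4*2^(1/3)/(13 + 3*sqrt(33))^(1/3) + (13 + 3*sqrt(33))^(1/3))/12) + C3*exp(a) + C4*exp(a*(-2^(1/3)*(13 + 3*sqrt(33))^(1/3) - 2 + 4*2^(2/3)/(13 + 3*sqrt(33))^(1/3))/6)


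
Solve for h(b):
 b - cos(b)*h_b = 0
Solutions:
 h(b) = C1 + Integral(b/cos(b), b)


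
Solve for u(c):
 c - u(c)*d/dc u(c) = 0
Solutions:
 u(c) = -sqrt(C1 + c^2)
 u(c) = sqrt(C1 + c^2)


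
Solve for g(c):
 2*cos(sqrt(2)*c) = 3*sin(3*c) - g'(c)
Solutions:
 g(c) = C1 - sqrt(2)*sin(sqrt(2)*c) - cos(3*c)


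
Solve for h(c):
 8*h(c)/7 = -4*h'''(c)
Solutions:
 h(c) = C3*exp(-2^(1/3)*7^(2/3)*c/7) + (C1*sin(2^(1/3)*sqrt(3)*7^(2/3)*c/14) + C2*cos(2^(1/3)*sqrt(3)*7^(2/3)*c/14))*exp(2^(1/3)*7^(2/3)*c/14)


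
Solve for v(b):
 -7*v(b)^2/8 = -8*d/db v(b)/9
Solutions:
 v(b) = -64/(C1 + 63*b)


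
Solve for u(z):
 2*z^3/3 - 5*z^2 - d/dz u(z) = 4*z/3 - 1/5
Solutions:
 u(z) = C1 + z^4/6 - 5*z^3/3 - 2*z^2/3 + z/5


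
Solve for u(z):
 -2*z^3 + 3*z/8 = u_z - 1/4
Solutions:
 u(z) = C1 - z^4/2 + 3*z^2/16 + z/4


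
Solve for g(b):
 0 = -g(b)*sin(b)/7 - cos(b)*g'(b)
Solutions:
 g(b) = C1*cos(b)^(1/7)


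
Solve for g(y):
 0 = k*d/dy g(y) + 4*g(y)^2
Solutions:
 g(y) = k/(C1*k + 4*y)


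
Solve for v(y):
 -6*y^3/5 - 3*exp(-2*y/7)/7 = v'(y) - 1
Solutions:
 v(y) = C1 - 3*y^4/10 + y + 3*exp(-2*y/7)/2


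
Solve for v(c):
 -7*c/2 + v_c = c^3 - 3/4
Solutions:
 v(c) = C1 + c^4/4 + 7*c^2/4 - 3*c/4


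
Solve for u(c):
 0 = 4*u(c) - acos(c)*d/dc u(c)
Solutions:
 u(c) = C1*exp(4*Integral(1/acos(c), c))


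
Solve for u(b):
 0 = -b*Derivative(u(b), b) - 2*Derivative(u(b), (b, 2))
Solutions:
 u(b) = C1 + C2*erf(b/2)


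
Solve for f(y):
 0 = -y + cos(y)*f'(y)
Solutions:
 f(y) = C1 + Integral(y/cos(y), y)


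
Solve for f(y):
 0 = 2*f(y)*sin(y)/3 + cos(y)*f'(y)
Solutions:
 f(y) = C1*cos(y)^(2/3)


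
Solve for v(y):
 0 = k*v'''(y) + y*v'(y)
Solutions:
 v(y) = C1 + Integral(C2*airyai(y*(-1/k)^(1/3)) + C3*airybi(y*(-1/k)^(1/3)), y)


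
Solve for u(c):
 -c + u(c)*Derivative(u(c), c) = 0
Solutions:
 u(c) = -sqrt(C1 + c^2)
 u(c) = sqrt(C1 + c^2)


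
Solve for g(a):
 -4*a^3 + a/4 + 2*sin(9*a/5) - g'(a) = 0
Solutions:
 g(a) = C1 - a^4 + a^2/8 - 10*cos(9*a/5)/9


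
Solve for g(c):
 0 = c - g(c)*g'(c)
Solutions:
 g(c) = -sqrt(C1 + c^2)
 g(c) = sqrt(C1 + c^2)


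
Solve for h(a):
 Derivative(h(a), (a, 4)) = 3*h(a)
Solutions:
 h(a) = C1*exp(-3^(1/4)*a) + C2*exp(3^(1/4)*a) + C3*sin(3^(1/4)*a) + C4*cos(3^(1/4)*a)


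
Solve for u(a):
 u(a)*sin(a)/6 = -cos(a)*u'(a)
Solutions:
 u(a) = C1*cos(a)^(1/6)


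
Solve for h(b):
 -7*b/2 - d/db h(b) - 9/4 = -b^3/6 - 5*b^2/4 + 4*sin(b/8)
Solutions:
 h(b) = C1 + b^4/24 + 5*b^3/12 - 7*b^2/4 - 9*b/4 + 32*cos(b/8)


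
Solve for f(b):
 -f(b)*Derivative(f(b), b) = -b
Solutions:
 f(b) = -sqrt(C1 + b^2)
 f(b) = sqrt(C1 + b^2)


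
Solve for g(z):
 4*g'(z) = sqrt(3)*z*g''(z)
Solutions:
 g(z) = C1 + C2*z^(1 + 4*sqrt(3)/3)


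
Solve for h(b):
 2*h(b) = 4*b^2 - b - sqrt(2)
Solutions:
 h(b) = 2*b^2 - b/2 - sqrt(2)/2


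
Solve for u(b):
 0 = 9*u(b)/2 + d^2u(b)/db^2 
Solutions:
 u(b) = C1*sin(3*sqrt(2)*b/2) + C2*cos(3*sqrt(2)*b/2)


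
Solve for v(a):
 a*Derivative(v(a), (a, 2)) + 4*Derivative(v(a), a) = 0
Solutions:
 v(a) = C1 + C2/a^3


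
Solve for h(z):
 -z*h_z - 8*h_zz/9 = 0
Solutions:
 h(z) = C1 + C2*erf(3*z/4)


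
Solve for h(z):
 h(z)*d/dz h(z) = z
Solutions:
 h(z) = -sqrt(C1 + z^2)
 h(z) = sqrt(C1 + z^2)


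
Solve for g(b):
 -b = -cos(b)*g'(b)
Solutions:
 g(b) = C1 + Integral(b/cos(b), b)


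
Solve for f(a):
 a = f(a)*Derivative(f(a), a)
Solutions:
 f(a) = -sqrt(C1 + a^2)
 f(a) = sqrt(C1 + a^2)


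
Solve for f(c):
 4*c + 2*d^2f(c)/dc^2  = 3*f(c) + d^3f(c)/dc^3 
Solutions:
 f(c) = C3*exp(-c) + 4*c/3 + (C1*sin(sqrt(3)*c/2) + C2*cos(sqrt(3)*c/2))*exp(3*c/2)


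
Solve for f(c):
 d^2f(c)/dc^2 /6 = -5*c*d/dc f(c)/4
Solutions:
 f(c) = C1 + C2*erf(sqrt(15)*c/2)


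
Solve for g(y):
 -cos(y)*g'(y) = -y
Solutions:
 g(y) = C1 + Integral(y/cos(y), y)


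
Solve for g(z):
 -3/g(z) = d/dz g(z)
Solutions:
 g(z) = -sqrt(C1 - 6*z)
 g(z) = sqrt(C1 - 6*z)


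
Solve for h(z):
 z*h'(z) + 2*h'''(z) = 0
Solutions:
 h(z) = C1 + Integral(C2*airyai(-2^(2/3)*z/2) + C3*airybi(-2^(2/3)*z/2), z)


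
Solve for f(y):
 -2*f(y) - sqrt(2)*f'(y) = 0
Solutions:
 f(y) = C1*exp(-sqrt(2)*y)


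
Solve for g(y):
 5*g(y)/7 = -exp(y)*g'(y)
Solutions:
 g(y) = C1*exp(5*exp(-y)/7)


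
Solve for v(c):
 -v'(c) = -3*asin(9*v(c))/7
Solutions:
 Integral(1/asin(9*_y), (_y, v(c))) = C1 + 3*c/7


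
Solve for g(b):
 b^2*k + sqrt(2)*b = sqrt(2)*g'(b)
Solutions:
 g(b) = C1 + sqrt(2)*b^3*k/6 + b^2/2


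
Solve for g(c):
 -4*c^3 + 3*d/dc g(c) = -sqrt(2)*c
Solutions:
 g(c) = C1 + c^4/3 - sqrt(2)*c^2/6


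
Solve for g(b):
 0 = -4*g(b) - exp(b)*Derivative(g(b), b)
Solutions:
 g(b) = C1*exp(4*exp(-b))


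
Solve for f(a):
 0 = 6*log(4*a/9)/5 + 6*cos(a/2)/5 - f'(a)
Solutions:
 f(a) = C1 + 6*a*log(a)/5 - 12*a*log(3)/5 - 6*a/5 + 12*a*log(2)/5 + 12*sin(a/2)/5


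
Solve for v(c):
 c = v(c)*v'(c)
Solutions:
 v(c) = -sqrt(C1 + c^2)
 v(c) = sqrt(C1 + c^2)


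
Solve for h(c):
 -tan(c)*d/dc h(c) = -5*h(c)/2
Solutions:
 h(c) = C1*sin(c)^(5/2)


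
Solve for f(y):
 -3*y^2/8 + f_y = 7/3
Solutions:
 f(y) = C1 + y^3/8 + 7*y/3


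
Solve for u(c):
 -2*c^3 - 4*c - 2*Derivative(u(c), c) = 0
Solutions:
 u(c) = C1 - c^4/4 - c^2


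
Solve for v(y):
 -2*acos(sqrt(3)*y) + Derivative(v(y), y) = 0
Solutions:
 v(y) = C1 + 2*y*acos(sqrt(3)*y) - 2*sqrt(3)*sqrt(1 - 3*y^2)/3


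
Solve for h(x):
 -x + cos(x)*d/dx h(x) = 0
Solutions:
 h(x) = C1 + Integral(x/cos(x), x)


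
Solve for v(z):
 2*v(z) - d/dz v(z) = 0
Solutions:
 v(z) = C1*exp(2*z)


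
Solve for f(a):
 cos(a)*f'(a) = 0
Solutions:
 f(a) = C1


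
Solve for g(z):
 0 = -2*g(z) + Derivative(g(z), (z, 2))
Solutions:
 g(z) = C1*exp(-sqrt(2)*z) + C2*exp(sqrt(2)*z)


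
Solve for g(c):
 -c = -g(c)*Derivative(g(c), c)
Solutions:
 g(c) = -sqrt(C1 + c^2)
 g(c) = sqrt(C1 + c^2)


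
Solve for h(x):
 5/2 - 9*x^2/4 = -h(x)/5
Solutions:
 h(x) = 45*x^2/4 - 25/2


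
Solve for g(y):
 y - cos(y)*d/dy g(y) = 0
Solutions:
 g(y) = C1 + Integral(y/cos(y), y)


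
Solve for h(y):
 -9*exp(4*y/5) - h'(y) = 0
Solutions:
 h(y) = C1 - 45*exp(4*y/5)/4


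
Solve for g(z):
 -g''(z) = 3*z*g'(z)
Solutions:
 g(z) = C1 + C2*erf(sqrt(6)*z/2)


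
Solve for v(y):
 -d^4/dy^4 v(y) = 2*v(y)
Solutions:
 v(y) = (C1*sin(2^(3/4)*y/2) + C2*cos(2^(3/4)*y/2))*exp(-2^(3/4)*y/2) + (C3*sin(2^(3/4)*y/2) + C4*cos(2^(3/4)*y/2))*exp(2^(3/4)*y/2)


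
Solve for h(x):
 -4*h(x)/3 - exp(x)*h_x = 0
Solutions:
 h(x) = C1*exp(4*exp(-x)/3)


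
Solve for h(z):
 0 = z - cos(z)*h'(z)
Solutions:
 h(z) = C1 + Integral(z/cos(z), z)


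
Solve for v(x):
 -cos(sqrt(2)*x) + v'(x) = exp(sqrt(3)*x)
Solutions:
 v(x) = C1 + sqrt(3)*exp(sqrt(3)*x)/3 + sqrt(2)*sin(sqrt(2)*x)/2


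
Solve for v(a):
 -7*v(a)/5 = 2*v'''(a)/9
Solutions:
 v(a) = C3*exp(a*(-10^(2/3)*63^(1/3) + 3*30^(2/3)*7^(1/3))/40)*sin(3*10^(2/3)*3^(1/6)*7^(1/3)*a/20) + C4*exp(a*(-10^(2/3)*63^(1/3) + 3*30^(2/3)*7^(1/3))/40)*cos(3*10^(2/3)*3^(1/6)*7^(1/3)*a/20) + C5*exp(-a*(10^(2/3)*63^(1/3) + 3*30^(2/3)*7^(1/3))/40) + (C1*sin(3*10^(2/3)*3^(1/6)*7^(1/3)*a/20) + C2*cos(3*10^(2/3)*3^(1/6)*7^(1/3)*a/20))*exp(10^(2/3)*63^(1/3)*a/20)


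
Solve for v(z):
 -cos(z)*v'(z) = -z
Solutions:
 v(z) = C1 + Integral(z/cos(z), z)


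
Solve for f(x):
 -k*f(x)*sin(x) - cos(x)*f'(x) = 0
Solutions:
 f(x) = C1*exp(k*log(cos(x)))


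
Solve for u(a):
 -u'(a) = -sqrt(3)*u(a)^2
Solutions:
 u(a) = -1/(C1 + sqrt(3)*a)


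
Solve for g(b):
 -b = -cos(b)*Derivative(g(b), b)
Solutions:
 g(b) = C1 + Integral(b/cos(b), b)


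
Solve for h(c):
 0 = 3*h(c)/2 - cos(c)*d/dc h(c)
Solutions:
 h(c) = C1*(sin(c) + 1)^(3/4)/(sin(c) - 1)^(3/4)


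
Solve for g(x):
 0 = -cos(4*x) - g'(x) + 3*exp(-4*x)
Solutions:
 g(x) = C1 - sin(4*x)/4 - 3*exp(-4*x)/4


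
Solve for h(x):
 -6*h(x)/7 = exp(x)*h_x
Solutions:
 h(x) = C1*exp(6*exp(-x)/7)


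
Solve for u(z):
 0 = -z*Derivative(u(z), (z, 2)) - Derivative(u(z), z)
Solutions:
 u(z) = C1 + C2*log(z)


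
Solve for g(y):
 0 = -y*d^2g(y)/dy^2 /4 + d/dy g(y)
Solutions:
 g(y) = C1 + C2*y^5


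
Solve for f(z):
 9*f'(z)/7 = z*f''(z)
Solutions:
 f(z) = C1 + C2*z^(16/7)


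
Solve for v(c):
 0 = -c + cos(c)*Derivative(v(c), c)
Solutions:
 v(c) = C1 + Integral(c/cos(c), c)


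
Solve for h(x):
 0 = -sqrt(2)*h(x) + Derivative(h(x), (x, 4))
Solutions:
 h(x) = C1*exp(-2^(1/8)*x) + C2*exp(2^(1/8)*x) + C3*sin(2^(1/8)*x) + C4*cos(2^(1/8)*x)


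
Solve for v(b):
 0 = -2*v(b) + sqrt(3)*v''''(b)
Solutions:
 v(b) = C1*exp(-2^(1/4)*3^(7/8)*b/3) + C2*exp(2^(1/4)*3^(7/8)*b/3) + C3*sin(2^(1/4)*3^(7/8)*b/3) + C4*cos(2^(1/4)*3^(7/8)*b/3)


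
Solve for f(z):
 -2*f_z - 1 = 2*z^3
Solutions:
 f(z) = C1 - z^4/4 - z/2


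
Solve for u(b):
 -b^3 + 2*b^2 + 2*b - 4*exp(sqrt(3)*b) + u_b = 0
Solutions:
 u(b) = C1 + b^4/4 - 2*b^3/3 - b^2 + 4*sqrt(3)*exp(sqrt(3)*b)/3


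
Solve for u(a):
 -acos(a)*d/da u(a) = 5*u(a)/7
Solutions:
 u(a) = C1*exp(-5*Integral(1/acos(a), a)/7)


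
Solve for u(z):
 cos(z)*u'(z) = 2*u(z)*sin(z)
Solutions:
 u(z) = C1/cos(z)^2


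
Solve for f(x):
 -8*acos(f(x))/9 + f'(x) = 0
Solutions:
 Integral(1/acos(_y), (_y, f(x))) = C1 + 8*x/9


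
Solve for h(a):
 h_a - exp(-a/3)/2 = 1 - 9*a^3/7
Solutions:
 h(a) = C1 - 9*a^4/28 + a - 3*exp(-a/3)/2


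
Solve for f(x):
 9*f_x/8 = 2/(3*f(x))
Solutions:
 f(x) = -sqrt(C1 + 96*x)/9
 f(x) = sqrt(C1 + 96*x)/9


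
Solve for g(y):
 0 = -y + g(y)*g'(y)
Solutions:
 g(y) = -sqrt(C1 + y^2)
 g(y) = sqrt(C1 + y^2)


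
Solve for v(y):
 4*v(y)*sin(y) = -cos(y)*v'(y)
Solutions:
 v(y) = C1*cos(y)^4


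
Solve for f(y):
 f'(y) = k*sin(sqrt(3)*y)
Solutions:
 f(y) = C1 - sqrt(3)*k*cos(sqrt(3)*y)/3


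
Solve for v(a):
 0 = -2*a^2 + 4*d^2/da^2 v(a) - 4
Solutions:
 v(a) = C1 + C2*a + a^4/24 + a^2/2


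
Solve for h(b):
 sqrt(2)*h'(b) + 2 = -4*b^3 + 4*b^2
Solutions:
 h(b) = C1 - sqrt(2)*b^4/2 + 2*sqrt(2)*b^3/3 - sqrt(2)*b


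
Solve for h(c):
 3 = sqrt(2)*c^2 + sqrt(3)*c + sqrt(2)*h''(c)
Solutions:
 h(c) = C1 + C2*c - c^4/12 - sqrt(6)*c^3/12 + 3*sqrt(2)*c^2/4


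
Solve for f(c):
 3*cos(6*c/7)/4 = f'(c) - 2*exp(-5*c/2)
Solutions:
 f(c) = C1 + 7*sin(6*c/7)/8 - 4*exp(-5*c/2)/5


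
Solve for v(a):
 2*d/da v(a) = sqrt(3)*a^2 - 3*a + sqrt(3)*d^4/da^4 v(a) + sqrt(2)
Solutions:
 v(a) = C1 + C4*exp(2^(1/3)*3^(5/6)*a/3) + sqrt(3)*a^3/6 - 3*a^2/4 + sqrt(2)*a/2 + (C2*sin(6^(1/3)*a/2) + C3*cos(6^(1/3)*a/2))*exp(-2^(1/3)*3^(5/6)*a/6)


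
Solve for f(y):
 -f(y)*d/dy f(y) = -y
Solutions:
 f(y) = -sqrt(C1 + y^2)
 f(y) = sqrt(C1 + y^2)


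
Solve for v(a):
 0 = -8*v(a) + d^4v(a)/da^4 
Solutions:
 v(a) = C1*exp(-2^(3/4)*a) + C2*exp(2^(3/4)*a) + C3*sin(2^(3/4)*a) + C4*cos(2^(3/4)*a)


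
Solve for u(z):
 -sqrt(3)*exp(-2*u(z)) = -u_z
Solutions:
 u(z) = log(-sqrt(C1 + 2*sqrt(3)*z))
 u(z) = log(C1 + 2*sqrt(3)*z)/2


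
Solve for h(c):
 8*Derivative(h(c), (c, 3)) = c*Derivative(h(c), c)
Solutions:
 h(c) = C1 + Integral(C2*airyai(c/2) + C3*airybi(c/2), c)


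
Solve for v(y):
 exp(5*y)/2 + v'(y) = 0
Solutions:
 v(y) = C1 - exp(5*y)/10


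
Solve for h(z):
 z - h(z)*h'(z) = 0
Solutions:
 h(z) = -sqrt(C1 + z^2)
 h(z) = sqrt(C1 + z^2)


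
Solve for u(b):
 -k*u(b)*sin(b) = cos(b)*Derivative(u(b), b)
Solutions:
 u(b) = C1*exp(k*log(cos(b)))


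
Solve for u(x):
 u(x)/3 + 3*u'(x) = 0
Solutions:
 u(x) = C1*exp(-x/9)


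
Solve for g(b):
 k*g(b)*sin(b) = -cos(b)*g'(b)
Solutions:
 g(b) = C1*exp(k*log(cos(b)))


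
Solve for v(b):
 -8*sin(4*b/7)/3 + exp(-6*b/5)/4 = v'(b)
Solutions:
 v(b) = C1 + 14*cos(4*b/7)/3 - 5*exp(-6*b/5)/24


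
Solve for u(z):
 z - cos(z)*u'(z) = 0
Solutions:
 u(z) = C1 + Integral(z/cos(z), z)


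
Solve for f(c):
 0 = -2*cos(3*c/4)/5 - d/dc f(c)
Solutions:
 f(c) = C1 - 8*sin(3*c/4)/15


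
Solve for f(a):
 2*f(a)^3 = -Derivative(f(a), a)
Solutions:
 f(a) = -sqrt(2)*sqrt(-1/(C1 - 2*a))/2
 f(a) = sqrt(2)*sqrt(-1/(C1 - 2*a))/2


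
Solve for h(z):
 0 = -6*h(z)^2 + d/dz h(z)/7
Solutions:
 h(z) = -1/(C1 + 42*z)


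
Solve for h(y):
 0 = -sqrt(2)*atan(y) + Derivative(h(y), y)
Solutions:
 h(y) = C1 + sqrt(2)*(y*atan(y) - log(y^2 + 1)/2)


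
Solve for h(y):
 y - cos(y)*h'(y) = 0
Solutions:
 h(y) = C1 + Integral(y/cos(y), y)


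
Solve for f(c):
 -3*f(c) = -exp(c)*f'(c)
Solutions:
 f(c) = C1*exp(-3*exp(-c))


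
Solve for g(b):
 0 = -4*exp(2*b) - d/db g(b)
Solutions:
 g(b) = C1 - 2*exp(2*b)


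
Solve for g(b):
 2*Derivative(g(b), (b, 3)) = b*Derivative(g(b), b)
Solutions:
 g(b) = C1 + Integral(C2*airyai(2^(2/3)*b/2) + C3*airybi(2^(2/3)*b/2), b)


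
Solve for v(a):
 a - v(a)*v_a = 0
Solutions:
 v(a) = -sqrt(C1 + a^2)
 v(a) = sqrt(C1 + a^2)


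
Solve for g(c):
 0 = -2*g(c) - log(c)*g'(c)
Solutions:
 g(c) = C1*exp(-2*li(c))


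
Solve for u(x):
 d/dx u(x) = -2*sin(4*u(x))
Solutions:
 u(x) = -acos((-C1 - exp(16*x))/(C1 - exp(16*x)))/4 + pi/2
 u(x) = acos((-C1 - exp(16*x))/(C1 - exp(16*x)))/4


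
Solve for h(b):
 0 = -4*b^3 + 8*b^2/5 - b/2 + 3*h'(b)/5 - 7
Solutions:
 h(b) = C1 + 5*b^4/3 - 8*b^3/9 + 5*b^2/12 + 35*b/3


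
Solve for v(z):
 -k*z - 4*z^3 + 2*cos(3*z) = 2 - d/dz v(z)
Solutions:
 v(z) = C1 + k*z^2/2 + z^4 + 2*z - 2*sin(3*z)/3


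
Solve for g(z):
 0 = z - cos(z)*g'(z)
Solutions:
 g(z) = C1 + Integral(z/cos(z), z)


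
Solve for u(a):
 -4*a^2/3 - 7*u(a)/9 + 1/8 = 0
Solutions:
 u(a) = 9/56 - 12*a^2/7


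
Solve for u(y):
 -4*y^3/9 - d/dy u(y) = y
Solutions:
 u(y) = C1 - y^4/9 - y^2/2


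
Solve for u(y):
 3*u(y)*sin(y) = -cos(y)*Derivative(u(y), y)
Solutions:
 u(y) = C1*cos(y)^3


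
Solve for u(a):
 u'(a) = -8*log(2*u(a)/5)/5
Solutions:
 5*Integral(1/(log(_y) - log(5) + log(2)), (_y, u(a)))/8 = C1 - a
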